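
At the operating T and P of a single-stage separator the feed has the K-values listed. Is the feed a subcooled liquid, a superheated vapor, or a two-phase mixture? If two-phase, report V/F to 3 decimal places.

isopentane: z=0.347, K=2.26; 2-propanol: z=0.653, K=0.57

two-phase, V/F = 0.289

ΣzᵢKᵢ = 1.156; Σzᵢ/Kᵢ = 1.299.
Both exceed 1, so a two-phase solution exists.
Newton iteration, ψ⁰ = 0.5:
  ψ = 0.500: g = -0.0895, g' = -0.403 → ψ = 0.278
  ψ = 0.278: g = 0.0048, g' = -0.458 → ψ = 0.289
Converged at ψ = 0.289.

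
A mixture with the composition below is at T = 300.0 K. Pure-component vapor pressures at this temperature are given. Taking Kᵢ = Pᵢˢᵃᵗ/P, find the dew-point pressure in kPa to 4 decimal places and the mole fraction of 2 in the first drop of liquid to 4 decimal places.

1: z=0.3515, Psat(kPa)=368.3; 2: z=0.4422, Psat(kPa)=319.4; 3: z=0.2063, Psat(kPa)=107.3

Pdew = 234.6590 kPa, x_2 = 0.3249

At the dew point ψ → 1, so Σzᵢ/Kᵢ = 1 with Kᵢ = Pᵢˢᵃᵗ/P ⇒ 1/P = Σzᵢ/Pᵢˢᵃᵗ.
1/P = 0.3515/368.3 + 0.4422/319.4 + 0.2063/107.3 = 0.0042615 ⇒ P = 234.6590 kPa
xᵢ = zᵢP/Pᵢˢᵃᵗ ⇒ x_2 = 0.4422·234.6590/319.4 = 0.3249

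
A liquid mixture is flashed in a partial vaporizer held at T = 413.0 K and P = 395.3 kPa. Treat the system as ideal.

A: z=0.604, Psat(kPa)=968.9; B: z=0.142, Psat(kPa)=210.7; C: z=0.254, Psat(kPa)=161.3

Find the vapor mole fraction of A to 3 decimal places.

y_A = 0.676

Raoult's law: Kᵢ = Pᵢˢᵃᵗ/P = Pᵢˢᵃᵗ/395.3.
  K_A = 968.9/395.3 = 2.45105, K_B = 210.7/395.3 = 0.53301, K_C = 161.3/395.3 = 0.40804
Let ψ = V/F and solve Σ zᵢ(Kᵢ−1)/(1+ψ(Kᵢ−1)) = 0.
g(0) = ΣzᵢKᵢ − 1 = 0.660 and g(1) = 1 − Σzᵢ/Kᵢ = -0.135, so a root lies in (0, 1).
Iterate (Newton) starting at ψ = 0.5:
  ψ = 0.500: g = 0.2078, g' = -0.659 → ψ = 0.815
  ψ = 0.815: g = 0.0039, g' = -0.680 → ψ = 0.821
Converged at ψ = 0.821.
Compositions from xᵢ = zᵢ/(1+ψ(Kᵢ−1)), yᵢ = Kᵢxᵢ:
  A: x = 0.276, y = 0.676
  B: x = 0.230, y = 0.123
  C: x = 0.494, y = 0.202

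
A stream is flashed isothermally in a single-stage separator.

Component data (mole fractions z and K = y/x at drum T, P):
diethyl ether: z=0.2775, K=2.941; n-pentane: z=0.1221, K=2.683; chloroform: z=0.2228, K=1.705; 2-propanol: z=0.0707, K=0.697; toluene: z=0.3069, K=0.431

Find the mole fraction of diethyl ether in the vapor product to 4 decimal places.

y_diethyl ether = 0.3015

Rachford–Rice: g(ψ) = Σ zᵢ(Kᵢ−1)/(1+ψ(Kᵢ−1)) = 0.
Check two-phase: ΣzᵢKᵢ = 1.7051 > 1 and Σzᵢ/Kᵢ = 1.0840 > 1, so g(0) = 0.7051 > 0 and g(1) = -0.0840 < 0.
Newton–Raphson from ψ = 0.5:
  ψ = 0.5000: g = 0.23176, g' = -0.6349 → ψ = 0.8651
  ψ = 0.8651: g = 0.00937, g' = -0.6430 → ψ = 0.8796
  ψ = 0.8796: g = -0.00006, g' = -0.6514 → ψ = 0.8795
Converged at ψ = 0.8795.
Compositions from xᵢ = zᵢ/(1+ψ(Kᵢ−1)), yᵢ = Kᵢxᵢ:
  diethyl ether: x = 0.1025, y = 0.3015
  n-pentane: x = 0.0492, y = 0.1321
  chloroform: x = 0.1375, y = 0.2345
  2-propanol: x = 0.0964, y = 0.0672
  toluene: x = 0.6144, y = 0.2648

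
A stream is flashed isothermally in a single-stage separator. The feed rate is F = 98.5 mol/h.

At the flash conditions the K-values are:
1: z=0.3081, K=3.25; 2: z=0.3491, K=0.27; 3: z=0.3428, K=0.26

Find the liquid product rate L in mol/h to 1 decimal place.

Newton iteration, β⁰ = 0.59:
  β = 0.5900: g = -0.60005, g' = -1.4533 → β = 0.1771
  β = 0.1771: g = -0.08893, g' = -1.2915 → β = 0.1083
  β = 0.1083: g = 0.00497, g' = -1.4498 → β = 0.1117
Converged at β = 0.1117.
Then V = β·F = 0.1117·98.5 = 11.0 mol/h and L = F − V = 87.5 mol/h.

L = 87.5 mol/h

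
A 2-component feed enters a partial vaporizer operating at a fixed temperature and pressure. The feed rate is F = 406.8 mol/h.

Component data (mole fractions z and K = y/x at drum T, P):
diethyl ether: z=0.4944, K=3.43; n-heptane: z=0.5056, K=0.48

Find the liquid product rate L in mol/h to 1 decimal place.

L = 104.7 mol/h

Rachford–Rice: g(V/F) = Σ zᵢ(Kᵢ−1)/(1+V/F(Kᵢ−1)) = 0.
g(0) = ΣzᵢKᵢ − 1 = 0.9385 and g(1) = 1 − Σzᵢ/Kᵢ = -0.1975, so a root lies in (0, 1).
Binary case is linear: z₁(K₁−1)(1+V/F(K₂−1)) + z₂(K₂−1)(1+V/F(K₁−1)) = 0
⇒ V/F = [z₁(K₁−1)+z₂(K₂−1)] / [−(K₁−1)(K₂−1)] = 0.93848/1.26360 = 0.7427
Then V = V/F·F = 0.7427·406.8 = 302.1 mol/h and L = F − V = 104.7 mol/h.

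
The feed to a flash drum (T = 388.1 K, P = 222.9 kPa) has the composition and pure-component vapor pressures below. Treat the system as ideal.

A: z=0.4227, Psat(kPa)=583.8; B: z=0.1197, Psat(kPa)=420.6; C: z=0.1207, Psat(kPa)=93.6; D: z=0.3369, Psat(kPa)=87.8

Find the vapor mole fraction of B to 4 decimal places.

Raoult's law: Kᵢ = Pᵢˢᵃᵗ/P = Pᵢˢᵃᵗ/222.9.
  K_A = 583.8/222.9 = 2.619112, K_B = 420.6/222.9 = 1.886945, K_C = 93.6/222.9 = 0.419919, K_D = 87.8/222.9 = 0.393899
Material balance + equilibrium reduce to Σ zᵢ(Kᵢ−1)/(1+V/F(Kᵢ−1)) = 0.
Feasibility: ΣzᵢKᵢ = 1.5164, Σzᵢ/Kᵢ = 1.3676 — both > 1, two phases present.
Newton–Raphson from V/F = 0.66:
  V/F = 0.6600: g = -0.05598, g' = -0.7469 → V/F = 0.5851
  V/F = 0.5851: g = -0.00101, g' = -0.7232 → V/F = 0.5837
Converged at V/F = 0.5837.
Compositions from xᵢ = zᵢ/(1+V/F(Kᵢ−1)), yᵢ = Kᵢxᵢ:
  A: x = 0.2173, y = 0.5692
  B: x = 0.0789, y = 0.1488
  C: x = 0.1825, y = 0.0766
  D: x = 0.5213, y = 0.2053

y_B = 0.1488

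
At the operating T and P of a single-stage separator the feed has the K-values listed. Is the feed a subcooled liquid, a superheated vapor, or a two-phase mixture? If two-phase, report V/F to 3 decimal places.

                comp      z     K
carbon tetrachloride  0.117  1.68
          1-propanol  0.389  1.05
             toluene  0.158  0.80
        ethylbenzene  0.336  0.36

subcooled liquid

ΣzᵢKᵢ = 0.852; Σzᵢ/Kᵢ = 1.571.
Since ΣzᵢKᵢ < 1 the mixture is below its bubble point — single liquid phase.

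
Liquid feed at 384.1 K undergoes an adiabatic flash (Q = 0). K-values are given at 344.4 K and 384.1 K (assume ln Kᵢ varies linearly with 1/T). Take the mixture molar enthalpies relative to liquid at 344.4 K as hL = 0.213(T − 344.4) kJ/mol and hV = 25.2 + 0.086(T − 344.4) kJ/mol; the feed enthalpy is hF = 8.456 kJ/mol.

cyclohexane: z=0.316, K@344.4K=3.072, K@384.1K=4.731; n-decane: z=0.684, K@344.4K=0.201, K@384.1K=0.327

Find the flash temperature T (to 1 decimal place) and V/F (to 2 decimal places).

T = 364.2 K, V/F = 0.19

Adiabatic flash: solve Rachford–Rice at each trial T, then check hF = ψ·hV(T) + (1−ψ)·hL(T).
  T = 344.4 K: K = (3.072, 0.201), RR gives ψ = 0.065, H_out = 1.648 kJ/mol
  T = 384.1 K: K = (4.731, 0.327), RR gives ψ = 0.286, H_out = 14.226 kJ/mol
  T = 364.2 K: K = (3.855, 0.260), RR gives ψ = 0.187, H_out = 8.466 kJ/mol
  T = 354.3 K: K = (3.452, 0.229), RR gives ψ = 0.131, H_out = 5.247 kJ/mol
  T = 359.2 K: K = (3.649, 0.244), RR gives ψ = 0.160, H_out = 6.879 kJ/mol
  T = 361.7 K: K = (3.751, 0.252), RR gives ψ = 0.174, H_out = 7.681 kJ/mol
  T = 362.9 K: K = (3.801, 0.256), RR gives ψ = 0.180, H_out = 8.060 kJ/mol
Linear interpolation between T = 362.9 (H_out = 8.060) and T = 364.2 (H_out = 8.466) on hF = 8.456 gives T ≈ 364.2 K, at which ψ = 0.19.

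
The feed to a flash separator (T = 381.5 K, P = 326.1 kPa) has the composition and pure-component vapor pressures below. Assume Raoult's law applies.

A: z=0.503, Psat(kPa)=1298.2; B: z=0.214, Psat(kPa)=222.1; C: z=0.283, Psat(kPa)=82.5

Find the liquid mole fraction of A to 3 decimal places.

x_A = 0.169

Raoult's law: Kᵢ = Pᵢˢᵃᵗ/P = Pᵢˢᵃᵗ/326.1.
  K_A = 1298.2/326.1 = 3.98099, K_B = 222.1/326.1 = 0.68108, K_C = 82.5/326.1 = 0.25299
Newton iteration, ψ⁰ = 0.38:
  ψ = 0.380: g = 0.3302, g' = -1.319 → ψ = 0.630
  ψ = 0.630: g = 0.0358, g' = -1.137 → ψ = 0.662
Converged at ψ = 0.662.
Compositions from xᵢ = zᵢ/(1+ψ(Kᵢ−1)), yᵢ = Kᵢxᵢ:
  A: x = 0.169, y = 0.674
  B: x = 0.271, y = 0.185
  C: x = 0.560, y = 0.142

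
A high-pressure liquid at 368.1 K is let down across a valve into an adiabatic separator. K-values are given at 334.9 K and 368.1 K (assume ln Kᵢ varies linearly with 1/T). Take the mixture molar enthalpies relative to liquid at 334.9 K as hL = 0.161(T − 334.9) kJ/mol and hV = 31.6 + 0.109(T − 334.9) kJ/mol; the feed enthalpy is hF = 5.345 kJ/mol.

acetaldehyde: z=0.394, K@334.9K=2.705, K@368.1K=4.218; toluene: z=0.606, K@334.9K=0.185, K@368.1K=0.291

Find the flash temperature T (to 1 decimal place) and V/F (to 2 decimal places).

T = 337.8 K, V/F = 0.16

Adiabatic flash: solve Rachford–Rice at each trial T, then check hF = ψ·hV(T) + (1−ψ)·hL(T).
  T = 334.9 K: K = (2.705, 0.185), RR gives ψ = 0.128, H_out = 4.045 kJ/mol
  T = 368.1 K: K = (4.218, 0.291), RR gives ψ = 0.367, H_out = 16.321 kJ/mol
  T = 351.5 K: K = (3.413, 0.235), RR gives ψ = 0.264, H_out = 10.775 kJ/mol
  T = 343.2 K: K = (3.047, 0.209), RR gives ψ = 0.202, H_out = 7.633 kJ/mol
  T = 339.0 K: K = (2.871, 0.197), RR gives ψ = 0.167, H_out = 5.887 kJ/mol
  T = 336.9 K: K = (2.785, 0.191), RR gives ψ = 0.147, H_out = 4.962 kJ/mol
Linear interpolation between T = 336.9 (H_out = 4.962) and T = 339.0 (H_out = 5.887) on hF = 5.345 gives T ≈ 337.8 K, at which ψ = 0.16.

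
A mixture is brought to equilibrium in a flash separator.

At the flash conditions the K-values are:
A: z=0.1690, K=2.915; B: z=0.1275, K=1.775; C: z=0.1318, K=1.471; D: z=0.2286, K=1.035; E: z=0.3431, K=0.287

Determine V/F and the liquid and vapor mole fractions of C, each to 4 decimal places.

Rachford–Rice: g(V/F) = Σ zᵢ(Kᵢ−1)/(1+V/F(Kᵢ−1)) = 0.
Check two-phase: ΣzᵢKᵢ = 1.2479 > 1 and Σzᵢ/Kᵢ = 1.6357 > 1, so g(0) = 0.2479 > 0 and g(1) = -0.6357 < 0.
Iterate (Newton) starting at V/F = 0.5:
  V/F = 0.5000: g = -0.08550, g' = -0.6422 → V/F = 0.3669
  V/F = 0.3669: g = -0.00342, g' = -0.6016 → V/F = 0.3612
Converged at V/F = 0.3612.
Compositions from xᵢ = zᵢ/(1+V/F(Kᵢ−1)), yᵢ = Kᵢxᵢ:
  A: x = 0.0999, y = 0.2912
  B: x = 0.0996, y = 0.1768
  C: x = 0.1126, y = 0.1657
  D: x = 0.2257, y = 0.2336
  E: x = 0.4621, y = 0.1326

V/F = 0.3612, x_C = 0.1126, y_C = 0.1657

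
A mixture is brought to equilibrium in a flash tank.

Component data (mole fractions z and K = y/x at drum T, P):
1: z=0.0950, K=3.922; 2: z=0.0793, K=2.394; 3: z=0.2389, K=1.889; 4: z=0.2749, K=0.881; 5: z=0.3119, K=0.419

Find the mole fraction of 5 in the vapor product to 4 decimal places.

y_5 = 0.1956

Newton–Raphson from ψ = 0.5:
  ψ = 0.5000: g = 0.03477, g' = -0.4915 → ψ = 0.5707
  ψ = 0.5707: g = 0.00030, g' = -0.4850 → ψ = 0.5714
Converged at ψ = 0.5714.
Compositions from xᵢ = zᵢ/(1+ψ(Kᵢ−1)), yᵢ = Kᵢxᵢ:
  1: x = 0.0356, y = 0.1396
  2: x = 0.0441, y = 0.1057
  3: x = 0.1584, y = 0.2993
  4: x = 0.2950, y = 0.2599
  5: x = 0.4669, y = 0.1956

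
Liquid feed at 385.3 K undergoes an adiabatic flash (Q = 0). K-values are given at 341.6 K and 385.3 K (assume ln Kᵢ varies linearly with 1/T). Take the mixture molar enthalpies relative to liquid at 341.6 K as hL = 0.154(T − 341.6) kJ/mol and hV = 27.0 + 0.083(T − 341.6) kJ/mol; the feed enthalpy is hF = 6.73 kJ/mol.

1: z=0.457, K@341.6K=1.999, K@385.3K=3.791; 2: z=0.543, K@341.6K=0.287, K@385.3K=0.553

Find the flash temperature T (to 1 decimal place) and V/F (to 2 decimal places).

Adiabatic flash: solve Rachford–Rice at each trial T, then check hF = ψ·hV(T) + (1−ψ)·hL(T).
  T = 341.6 K: K = (1.999, 0.287), RR gives ψ = 0.097, H_out = 2.630 kJ/mol
  T = 385.3 K: K = (3.791, 0.553), RR gives ψ = 0.828, H_out = 26.512 kJ/mol
  T = 363.5 K: K = (2.808, 0.407), RR gives ψ = 0.470, H_out = 15.329 kJ/mol
  T = 352.6 K: K = (2.384, 0.344), RR gives ψ = 0.304, H_out = 9.664 kJ/mol
  T = 347.1 K: K = (2.186, 0.315), RR gives ψ = 0.209, H_out = 6.404 kJ/mol
  T = 349.9 K: K = (2.285, 0.329), RR gives ψ = 0.259, H_out = 8.113 kJ/mol
  T = 348.5 K: K = (2.235, 0.322), RR gives ψ = 0.234, H_out = 7.273 kJ/mol
Linear interpolation between T = 347.1 (H_out = 6.404) and T = 348.5 (H_out = 7.273) on hF = 6.73 gives T ≈ 347.6 K, at which ψ = 0.22.

T = 347.6 K, V/F = 0.22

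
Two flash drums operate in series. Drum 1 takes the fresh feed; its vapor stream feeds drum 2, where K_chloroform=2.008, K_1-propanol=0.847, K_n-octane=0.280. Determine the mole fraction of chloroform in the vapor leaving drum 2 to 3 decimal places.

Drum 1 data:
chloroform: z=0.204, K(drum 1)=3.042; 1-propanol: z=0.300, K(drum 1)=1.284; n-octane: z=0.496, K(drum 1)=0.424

Drum 1:
Rachford–Rice: g(ψ₁) = Σ zᵢ(Kᵢ−1)/(1+ψ₁(Kᵢ−1)) = 0.
g(0) = ΣzᵢKᵢ − 1 = 0.216 and g(1) = 1 − Σzᵢ/Kᵢ = -0.471, so a root lies in (0, 1).
Newton–Raphson from ψ₁ = 0.5:
  ψ₁ = 0.500: g = -0.1205, g' = -0.551 → ψ₁ = 0.281
  ψ₁ = 0.281: g = 0.0025, g' = -0.598 → ψ₁ = 0.286
Converged at ψ₁ = 0.286.
Drum-1 compositions:
  chloroform: x = 0.129, y = 0.392
  1-propanol: x = 0.277, y = 0.356
  n-octane: x = 0.594, y = 0.252
Drum-2 feed = drum-1 vapor: z₂ = (0.3920, 0.3563, 0.2517).
Drum 2:
Iterate (Newton) starting at ψ₂ = 0.56:
  ψ₂ = 0.560: g = -0.1107, g' = -0.539 → ψ₂ = 0.355
  ψ₂ = 0.355: g = -0.0099, g' = -0.461 → ψ₂ = 0.333
Converged at ψ₂ = 0.333.
  chloroform: x = 0.293, y = 0.589
  1-propanol: x = 0.375, y = 0.318
  n-octane: x = 0.331, y = 0.093

y_chloroform (drum 2) = 0.589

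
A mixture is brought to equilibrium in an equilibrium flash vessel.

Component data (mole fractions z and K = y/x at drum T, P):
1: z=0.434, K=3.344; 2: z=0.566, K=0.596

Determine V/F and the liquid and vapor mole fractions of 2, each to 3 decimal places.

V/F = 0.833, x_2 = 0.853, y_2 = 0.508

Rachford–Rice: g(V/F) = Σ zᵢ(Kᵢ−1)/(1+V/F(Kᵢ−1)) = 0.
g(0) = ΣzᵢKᵢ − 1 = 0.789 and g(1) = 1 − Σzᵢ/Kᵢ = -0.079, so a root lies in (0, 1).
Iterate (Newton) starting at V/F = 0.5:
  V/F = 0.500: g = 0.1818, g' = -0.651 → V/F = 0.779
  V/F = 0.779: g = 0.0261, g' = -0.495 → V/F = 0.832
  V/F = 0.832: g = 0.0003, g' = -0.484 → V/F = 0.833
Converged at V/F = 0.833.
Compositions from xᵢ = zᵢ/(1+V/F(Kᵢ−1)), yᵢ = Kᵢxᵢ:
  1: x = 0.147, y = 0.492
  2: x = 0.853, y = 0.508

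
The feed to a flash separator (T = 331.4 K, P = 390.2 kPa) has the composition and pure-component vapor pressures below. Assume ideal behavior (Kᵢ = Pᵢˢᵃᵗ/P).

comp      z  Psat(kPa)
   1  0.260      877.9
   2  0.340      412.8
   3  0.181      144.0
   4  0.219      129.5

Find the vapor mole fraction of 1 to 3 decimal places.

y_1 = 0.488

Raoult's law: Kᵢ = Pᵢˢᵃᵗ/P = Pᵢˢᵃᵗ/390.2.
  K_1 = 877.9/390.2 = 2.24987, K_2 = 412.8/390.2 = 1.05792, K_3 = 144.0/390.2 = 0.36904, K_4 = 129.5/390.2 = 0.33188
Iterate (Newton) starting at ψ = 0.5:
  ψ = 0.500: g = -0.1674, g' = -0.529 → ψ = 0.184
  ψ = 0.184: g = -0.0121, g' = -0.489 → ψ = 0.159
Converged at ψ = 0.159.
Compositions from xᵢ = zᵢ/(1+ψ(Kᵢ−1)), yᵢ = Kᵢxᵢ:
  1: x = 0.217, y = 0.488
  2: x = 0.337, y = 0.356
  3: x = 0.201, y = 0.074
  4: x = 0.245, y = 0.081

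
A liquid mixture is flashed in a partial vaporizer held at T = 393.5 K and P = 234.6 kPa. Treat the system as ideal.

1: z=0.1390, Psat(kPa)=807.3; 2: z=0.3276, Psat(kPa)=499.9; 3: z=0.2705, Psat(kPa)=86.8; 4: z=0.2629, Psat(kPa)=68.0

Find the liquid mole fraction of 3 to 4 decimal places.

Raoult's law: Kᵢ = Pᵢˢᵃᵗ/P = Pᵢˢᵃᵗ/234.6.
  K_1 = 807.3/234.6 = 3.441176, K_2 = 499.9/234.6 = 2.130861, K_3 = 86.8/234.6 = 0.369991, K_4 = 68.0/234.6 = 0.289855
Rachford–Rice: g(ψ) = Σ zᵢ(Kᵢ−1)/(1+ψ(Kᵢ−1)) = 0.
Check two-phase: ΣzᵢKᵢ = 1.3527 > 1 and Σzᵢ/Kᵢ = 1.8322 > 1, so g(0) = 0.3527 > 0 and g(1) = -0.8322 < 0.
Iterate (Newton) starting at ψ = 0.68:
  ψ = 0.6800: g = -0.32220, g' = -1.0754 → ψ = 0.3804
  ψ = 0.3804: g = -0.04494, g' = -0.8621 → ψ = 0.3283
  ψ = 0.3283: g = 0.00025, g' = -0.8742 → ψ = 0.3285
Converged at ψ = 0.3285.
Compositions from xᵢ = zᵢ/(1+ψ(Kᵢ−1)), yᵢ = Kᵢxᵢ:
  1: x = 0.0771, y = 0.2654
  2: x = 0.2389, y = 0.5090
  3: x = 0.3411, y = 0.1262
  4: x = 0.3429, y = 0.0994

x_3 = 0.3411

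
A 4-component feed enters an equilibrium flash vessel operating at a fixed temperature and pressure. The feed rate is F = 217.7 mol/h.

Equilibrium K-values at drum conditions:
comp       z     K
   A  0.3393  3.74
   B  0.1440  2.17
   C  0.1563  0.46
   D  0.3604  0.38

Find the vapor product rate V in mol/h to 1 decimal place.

Material balance + equilibrium reduce to Σ zᵢ(Kᵢ−1)/(1+ψ(Kᵢ−1)) = 0.
Check two-phase: ΣzᵢKᵢ = 1.7903 > 1 and Σzᵢ/Kᵢ = 1.4453 > 1, so g(0) = 0.7903 > 0 and g(1) = -0.4453 < 0.
Newton–Raphson from ψ = 0.5:
  ψ = 0.5000: g = 0.05911, g' = -0.9085 → ψ = 0.5651
  ψ = 0.5651: g = 0.00084, g' = -0.8864 → ψ = 0.5660
Converged at ψ = 0.5660.
Then V = ψ·F = 0.5660·217.7 = 123.2 mol/h and L = F − V = 94.5 mol/h.

V = 123.2 mol/h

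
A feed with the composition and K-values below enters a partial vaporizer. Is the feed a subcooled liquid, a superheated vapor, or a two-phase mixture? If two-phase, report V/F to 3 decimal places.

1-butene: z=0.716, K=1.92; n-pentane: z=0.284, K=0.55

ΣzᵢKᵢ = 1.531; Σzᵢ/Kᵢ = 0.889.
Since Σzᵢ/Kᵢ < 1 the mixture is above its dew point — single vapor phase.

superheated vapor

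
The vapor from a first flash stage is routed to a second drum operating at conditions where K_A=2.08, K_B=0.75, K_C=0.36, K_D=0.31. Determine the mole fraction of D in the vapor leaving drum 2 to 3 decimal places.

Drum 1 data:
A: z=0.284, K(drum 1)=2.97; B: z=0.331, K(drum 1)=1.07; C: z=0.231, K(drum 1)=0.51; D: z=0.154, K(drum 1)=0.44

y_D (drum 2) = 0.040

Drum 1:
Material balance + equilibrium reduce to Σ zᵢ(Kᵢ−1)/(1+ψ₁(Kᵢ−1)) = 0.
Check two-phase: ΣzᵢKᵢ = 1.383 > 1 and Σzᵢ/Kᵢ = 1.208 > 1, so g(0) = 0.383 > 0 and g(1) = -0.208 < 0.
Newton iteration, ψ₁⁰ = 0.5:
  ψ₁ = 0.500: g = 0.0345, g' = -0.472 → ψ₁ = 0.573
  ψ₁ = 0.573: g = 0.0006, g' = -0.457 → ψ₁ = 0.575
Converged at ψ₁ = 0.575.
Drum-1 compositions:
  A: x = 0.133, y = 0.396
  B: x = 0.318, y = 0.340
  C: x = 0.322, y = 0.164
  D: x = 0.227, y = 0.100
Drum-2 feed = drum-1 vapor: z₂ = (0.3956, 0.3405, 0.1640, 0.0999).
Drum 2:
Let ψ₂ = V/F and solve Σ zᵢ(Kᵢ−1)/(1+ψ₂(Kᵢ−1)) = 0.
g(0) = ΣzᵢKᵢ − 1 = 0.168 and g(1) = 1 − Σzᵢ/Kᵢ = -0.422, so a root lies in (0, 1).
Iterate (Newton) starting at ψ₂ = 0.5:
  ψ₂ = 0.500: g = -0.0794, g' = -0.479 → ψ₂ = 0.334
  ψ₂ = 0.334: g = -0.0019, g' = -0.464 → ψ₂ = 0.330
Converged at ψ₂ = 0.330.
  A: x = 0.292, y = 0.607
  B: x = 0.371, y = 0.278
  C: x = 0.208, y = 0.075
  D: x = 0.129, y = 0.040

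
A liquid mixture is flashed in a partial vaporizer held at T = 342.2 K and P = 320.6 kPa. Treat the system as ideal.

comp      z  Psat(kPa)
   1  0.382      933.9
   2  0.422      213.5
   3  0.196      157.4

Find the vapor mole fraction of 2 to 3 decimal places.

Raoult's law: Kᵢ = Pᵢˢᵃᵗ/P = Pᵢˢᵃᵗ/320.6.
  K_1 = 933.9/320.6 = 2.91298, K_2 = 213.5/320.6 = 0.66594, K_3 = 157.4/320.6 = 0.49095
Newton–Raphson from ψ = 0.64:
  ψ = 0.640: g = 0.0012, g' = -0.470 → ψ = 0.643
Converged at ψ = 0.643.
Compositions from xᵢ = zᵢ/(1+ψ(Kᵢ−1)), yᵢ = Kᵢxᵢ:
  1: x = 0.171, y = 0.499
  2: x = 0.537, y = 0.358
  3: x = 0.291, y = 0.143

y_2 = 0.358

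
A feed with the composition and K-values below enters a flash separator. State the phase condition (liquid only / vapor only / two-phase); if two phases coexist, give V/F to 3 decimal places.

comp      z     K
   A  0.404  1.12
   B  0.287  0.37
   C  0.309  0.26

ΣzᵢKᵢ = 0.639; Σzᵢ/Kᵢ = 2.325.
Since ΣzᵢKᵢ < 1 the mixture is below its bubble point — single liquid phase.

liquid only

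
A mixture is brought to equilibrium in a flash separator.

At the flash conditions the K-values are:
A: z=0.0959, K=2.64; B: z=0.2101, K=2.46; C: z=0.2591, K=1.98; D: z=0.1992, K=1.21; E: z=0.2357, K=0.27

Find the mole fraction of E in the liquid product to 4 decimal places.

x_E = 0.5400

Material balance + equilibrium reduce to Σ zᵢ(Kᵢ−1)/(1+V/F(Kᵢ−1)) = 0.
g(0) = ΣzᵢKᵢ − 1 = 0.5877 and g(1) = 1 − Σzᵢ/Kᵢ = -0.2902, so a root lies in (0, 1).
Iterate (Newton) starting at V/F = 0.5:
  V/F = 0.5000: g = 0.20103, g' = -0.6583 → V/F = 0.8054
  V/F = 0.8054: g = -0.03113, g' = -0.9664 → V/F = 0.7732
  V/F = 0.7732: g = -0.00114, g' = -0.8980 → V/F = 0.7719
Converged at V/F = 0.7719.
Compositions from xᵢ = zᵢ/(1+V/F(Kᵢ−1)), yᵢ = Kᵢxᵢ:
  A: x = 0.0423, y = 0.1117
  B: x = 0.0988, y = 0.2430
  C: x = 0.1475, y = 0.2921
  D: x = 0.1714, y = 0.2074
  E: x = 0.5400, y = 0.1458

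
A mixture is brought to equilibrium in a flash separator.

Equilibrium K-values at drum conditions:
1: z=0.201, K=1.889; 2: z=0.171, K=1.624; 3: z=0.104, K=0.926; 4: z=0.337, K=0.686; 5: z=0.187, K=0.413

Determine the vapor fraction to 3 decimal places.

ψ = 0.205

Let ψ = V/F and solve Σ zᵢ(Kᵢ−1)/(1+ψ(Kᵢ−1)) = 0.
g(0) = ΣzᵢKᵢ − 1 = 0.062 and g(1) = 1 − Σzᵢ/Kᵢ = -0.268, so a root lies in (0, 1).
Iterate (Newton) starting at ψ = 0.47:
  ψ = 0.470: g = -0.0752, g' = -0.288 → ψ = 0.209
  ψ = 0.209: g = -0.0011, g' = -0.287 → ψ = 0.205
Converged at ψ = 0.205.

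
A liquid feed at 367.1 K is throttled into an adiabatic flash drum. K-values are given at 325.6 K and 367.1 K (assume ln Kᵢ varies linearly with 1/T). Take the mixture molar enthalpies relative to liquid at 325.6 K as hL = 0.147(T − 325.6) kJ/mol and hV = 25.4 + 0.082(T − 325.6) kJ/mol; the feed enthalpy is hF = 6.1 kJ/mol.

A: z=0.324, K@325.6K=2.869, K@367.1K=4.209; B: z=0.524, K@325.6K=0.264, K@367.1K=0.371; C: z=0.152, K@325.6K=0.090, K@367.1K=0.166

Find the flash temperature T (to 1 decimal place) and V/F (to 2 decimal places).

T = 341.8 K, V/F = 0.15

Adiabatic flash: solve Rachford–Rice at each trial T, then check hF = ψ·hV(T) + (1−ψ)·hL(T).
  T = 325.6 K: K = (2.869, 0.264, 0.090), RR gives ψ = 0.056, H_out = 1.426 kJ/mol
  T = 367.1 K: K = (4.209, 0.371, 0.166), RR gives ψ = 0.268, H_out = 12.174 kJ/mol
  T = 346.4 K: K = (3.517, 0.316, 0.125), RR gives ψ = 0.176, H_out = 7.299 kJ/mol
  T = 336.0 K: K = (3.186, 0.290, 0.106), RR gives ψ = 0.122, H_out = 4.534 kJ/mol
  T = 341.2 K: K = (3.350, 0.303, 0.115), RR gives ψ = 0.150, H_out = 5.951 kJ/mol
  T = 343.8 K: K = (3.433, 0.310, 0.120), RR gives ψ = 0.163, H_out = 6.633 kJ/mol
  T = 342.5 K: K = (3.391, 0.306, 0.118), RR gives ψ = 0.157, H_out = 6.294 kJ/mol
Linear interpolation between T = 341.2 (H_out = 5.951) and T = 342.5 (H_out = 6.294) on hF = 6.1 gives T ≈ 341.8 K, at which ψ = 0.15.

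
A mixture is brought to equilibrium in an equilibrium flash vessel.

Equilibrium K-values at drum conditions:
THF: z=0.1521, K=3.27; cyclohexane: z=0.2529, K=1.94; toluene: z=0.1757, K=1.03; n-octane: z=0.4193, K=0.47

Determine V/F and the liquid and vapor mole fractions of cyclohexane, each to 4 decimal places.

V/F = 0.5537, x_cyclohexane = 0.1663, y_cyclohexane = 0.3227

Newton–Raphson from V/F = 0.5:
  V/F = 0.5000: g = 0.02628, g' = -0.4935 → V/F = 0.5532
  V/F = 0.5532: g = 0.00021, g' = -0.4867 → V/F = 0.5537
Converged at V/F = 0.5537.
Compositions from xᵢ = zᵢ/(1+V/F(Kᵢ−1)), yᵢ = Kᵢxᵢ:
  THF: x = 0.0674, y = 0.2204
  cyclohexane: x = 0.1663, y = 0.3227
  toluene: x = 0.1728, y = 0.1780
  n-octane: x = 0.5934, y = 0.2789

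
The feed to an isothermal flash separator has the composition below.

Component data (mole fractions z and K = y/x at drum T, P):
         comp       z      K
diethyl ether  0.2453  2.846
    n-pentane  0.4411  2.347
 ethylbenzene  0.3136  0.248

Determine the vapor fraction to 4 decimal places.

ψ = 0.7046

Material balance + equilibrium reduce to Σ zᵢ(Kᵢ−1)/(1+ψ(Kᵢ−1)) = 0.
Feasibility: ΣzᵢKᵢ = 1.8112, Σzᵢ/Kᵢ = 1.5386 — both > 1, two phases present.
Newton–Raphson from ψ = 0.5:
  ψ = 0.5000: g = 0.21259, g' = -0.9673 → ψ = 0.7198
  ψ = 0.7198: g = -0.01797, g' = -1.2032 → ψ = 0.7048
  ψ = 0.7048: g = -0.00024, g' = -1.1714 → ψ = 0.7046
Converged at ψ = 0.7046.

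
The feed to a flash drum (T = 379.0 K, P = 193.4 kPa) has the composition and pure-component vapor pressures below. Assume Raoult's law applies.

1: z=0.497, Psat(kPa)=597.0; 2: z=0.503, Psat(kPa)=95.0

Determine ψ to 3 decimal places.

Raoult's law: Kᵢ = Pᵢˢᵃᵗ/P = Pᵢˢᵃᵗ/193.4.
  K_1 = 597.0/193.4 = 3.08687, K_2 = 95.0/193.4 = 0.49121
Let ψ = V/F and solve Σ zᵢ(Kᵢ−1)/(1+ψ(Kᵢ−1)) = 0.
Check two-phase: ΣzᵢKᵢ = 1.781 > 1 and Σzᵢ/Kᵢ = 1.185 > 1, so g(0) = 0.781 > 0 and g(1) = -0.185 < 0.
Newton iteration, ψ⁰ = 0.51:
  ψ = 0.510: g = 0.1568, g' = -0.745 → ψ = 0.720
  ψ = 0.720: g = 0.0103, g' = -0.670 → ψ = 0.736
Converged at ψ = 0.736.

ψ = 0.736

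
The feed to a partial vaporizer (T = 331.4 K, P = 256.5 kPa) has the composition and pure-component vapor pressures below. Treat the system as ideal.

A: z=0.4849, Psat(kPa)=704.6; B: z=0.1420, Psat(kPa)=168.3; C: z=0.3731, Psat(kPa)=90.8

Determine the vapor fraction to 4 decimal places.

ψ = 0.5474

Raoult's law: Kᵢ = Pᵢˢᵃᵗ/P = Pᵢˢᵃᵗ/256.5.
  K_A = 704.6/256.5 = 2.746979, K_B = 168.3/256.5 = 0.656140, K_C = 90.8/256.5 = 0.353996
Rachford–Rice: g(ψ) = Σ zᵢ(Kᵢ−1)/(1+ψ(Kᵢ−1)) = 0.
Check two-phase: ΣzᵢKᵢ = 1.5573 > 1 and Σzᵢ/Kᵢ = 1.4469 > 1, so g(0) = 0.5573 > 0 and g(1) = -0.4469 < 0.
Newton iteration, ψ⁰ = 0.55:
  ψ = 0.5500: g = -0.00206, g' = -0.7850 → ψ = 0.5474
Converged at ψ = 0.5474.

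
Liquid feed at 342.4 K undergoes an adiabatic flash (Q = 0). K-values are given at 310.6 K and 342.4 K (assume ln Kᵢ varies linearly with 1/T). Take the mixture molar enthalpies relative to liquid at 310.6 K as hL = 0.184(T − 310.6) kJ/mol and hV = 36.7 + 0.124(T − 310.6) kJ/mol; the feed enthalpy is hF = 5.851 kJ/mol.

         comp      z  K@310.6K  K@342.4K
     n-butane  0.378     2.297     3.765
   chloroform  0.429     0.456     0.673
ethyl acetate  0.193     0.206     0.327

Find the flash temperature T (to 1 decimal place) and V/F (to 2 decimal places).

T = 312.0 K, V/F = 0.15

Adiabatic flash: solve Rachford–Rice at each trial T, then check hF = ψ·hV(T) + (1−ψ)·hL(T).
  T = 310.6 K: K = (2.297, 0.456, 0.206), RR gives ψ = 0.127, H_out = 4.652 kJ/mol
  T = 342.4 K: K = (3.765, 0.673, 0.327), RR gives ψ = 0.601, H_out = 26.759 kJ/mol
  T = 326.5 K: K = (2.976, 0.559, 0.262), RR gives ψ = 0.382, H_out = 16.587 kJ/mol
  T = 318.6 K: K = (2.625, 0.507, 0.233), RR gives ψ = 0.265, H_out = 11.081 kJ/mol
  T = 314.6 K: K = (2.458, 0.481, 0.219), RR gives ψ = 0.200, H_out = 8.013 kJ/mol
  T = 312.6 K: K = (2.377, 0.468, 0.213), RR gives ψ = 0.164, H_out = 6.375 kJ/mol
Linear interpolation between T = 310.6 (H_out = 4.652) and T = 312.6 (H_out = 6.375) on hF = 5.851 gives T ≈ 312.0 K, at which ψ = 0.15.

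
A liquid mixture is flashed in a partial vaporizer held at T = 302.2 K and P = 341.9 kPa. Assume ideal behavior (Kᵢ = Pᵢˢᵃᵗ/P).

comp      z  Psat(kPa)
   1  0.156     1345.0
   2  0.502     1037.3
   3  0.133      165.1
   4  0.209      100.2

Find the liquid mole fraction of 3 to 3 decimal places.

x_3 = 0.240

Raoult's law: Kᵢ = Pᵢˢᵃᵗ/P = Pᵢˢᵃᵗ/341.9.
  K_1 = 1345.0/341.9 = 3.93390, K_2 = 1037.3/341.9 = 3.03393, K_3 = 165.1/341.9 = 0.48289, K_4 = 100.2/341.9 = 0.29307
Rachford–Rice: g(V/F) = Σ zᵢ(Kᵢ−1)/(1+V/F(Kᵢ−1)) = 0.
Check two-phase: ΣzᵢKᵢ = 2.262 > 1 and Σzᵢ/Kᵢ = 1.194 > 1, so g(0) = 1.262 > 0 and g(1) = -0.194 < 0.
Iterate (Newton) starting at V/F = 0.4:
  V/F = 0.400: g = 0.4809, g' = -1.175 → V/F = 0.809
  V/F = 0.809: g = 0.0581, g' = -1.090 → V/F = 0.862
  V/F = 0.862: g = -0.0023, g' = -1.183 → V/F = 0.860
Converged at V/F = 0.860.
Compositions from xᵢ = zᵢ/(1+V/F(Kᵢ−1)), yᵢ = Kᵢxᵢ:
  1: x = 0.044, y = 0.174
  2: x = 0.183, y = 0.554
  3: x = 0.240, y = 0.116
  4: x = 0.534, y = 0.156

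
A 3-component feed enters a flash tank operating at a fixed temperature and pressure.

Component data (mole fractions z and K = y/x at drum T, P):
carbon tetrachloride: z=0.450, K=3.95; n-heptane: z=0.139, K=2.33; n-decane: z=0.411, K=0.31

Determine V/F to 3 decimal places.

V/F = 0.684

Rachford–Rice: g(V/F) = Σ zᵢ(Kᵢ−1)/(1+V/F(Kᵢ−1)) = 0.
g(0) = ΣzᵢKᵢ − 1 = 1.229 and g(1) = 1 − Σzᵢ/Kᵢ = -0.499, so a root lies in (0, 1).
Newton iteration, V/F⁰ = 0.36:
  V/F = 0.360: g = 0.3915, g' = -1.380 → V/F = 0.644
  V/F = 0.644: g = 0.0473, g' = -1.171 → V/F = 0.684
Converged at V/F = 0.684.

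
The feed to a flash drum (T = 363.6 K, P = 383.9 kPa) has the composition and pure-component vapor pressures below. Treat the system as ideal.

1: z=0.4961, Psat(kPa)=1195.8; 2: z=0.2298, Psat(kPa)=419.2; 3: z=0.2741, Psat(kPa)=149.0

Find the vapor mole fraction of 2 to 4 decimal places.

Raoult's law: Kᵢ = Pᵢˢᵃᵗ/P = Pᵢˢᵃᵗ/383.9.
  K_1 = 1195.8/383.9 = 3.114874, K_2 = 419.2/383.9 = 1.091951, K_3 = 149.0/383.9 = 0.388122
Rachford–Rice: g(ψ) = Σ zᵢ(Kᵢ−1)/(1+ψ(Kᵢ−1)) = 0.
Feasibility: ΣzᵢKᵢ = 1.9026, Σzᵢ/Kᵢ = 1.0759 — both > 1, two phases present.
Iterate (Newton) starting at ψ = 0.5:
  ψ = 0.5000: g = 0.28851, g' = -0.7390 → ψ = 0.8904
  ψ = 0.8904: g = 0.01498, g' = -0.7639 → ψ = 0.9100
  ψ = 0.9100: g = -0.00019, g' = -0.7836 → ψ = 0.9098
Converged at ψ = 0.9098.
Compositions from xᵢ = zᵢ/(1+ψ(Kᵢ−1)), yᵢ = Kᵢxᵢ:
  1: x = 0.1697, y = 0.5285
  2: x = 0.2121, y = 0.2316
  3: x = 0.6183, y = 0.2400

y_2 = 0.2316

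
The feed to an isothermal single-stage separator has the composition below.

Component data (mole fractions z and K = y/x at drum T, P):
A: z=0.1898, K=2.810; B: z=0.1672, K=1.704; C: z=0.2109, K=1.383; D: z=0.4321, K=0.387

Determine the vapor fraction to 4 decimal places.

ψ = 0.4180

Material balance + equilibrium reduce to Σ zᵢ(Kᵢ−1)/(1+ψ(Kᵢ−1)) = 0.
g(0) = ΣzᵢKᵢ − 1 = 0.2771 and g(1) = 1 − Σzᵢ/Kᵢ = -0.4347, so a root lies in (0, 1).
Iterate (Newton) starting at ψ = 0.5:
  ψ = 0.5000: g = -0.04675, g' = -0.5761 → ψ = 0.4188
  ψ = 0.4188: g = -0.00046, g' = -0.5675 → ψ = 0.4180
Converged at ψ = 0.4180.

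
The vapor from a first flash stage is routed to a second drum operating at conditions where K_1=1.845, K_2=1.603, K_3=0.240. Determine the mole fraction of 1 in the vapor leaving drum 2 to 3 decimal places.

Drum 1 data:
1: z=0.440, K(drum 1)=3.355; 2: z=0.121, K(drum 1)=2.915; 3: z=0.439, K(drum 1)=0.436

y_1 (drum 2) = 0.699

Drum 1:
Iterate (Newton) starting at ψ₁ = 0.5:
  ψ₁ = 0.500: g = 0.2494, g' = -0.901 → ψ₁ = 0.777
  ψ₁ = 0.777: g = 0.0188, g' = -0.819 → ψ₁ = 0.800
Converged at ψ₁ = 0.800.
Drum-1 compositions:
  1: x = 0.153, y = 0.512
  2: x = 0.048, y = 0.139
  3: x = 0.800, y = 0.349
Drum-2 feed = drum-1 vapor: z₂ = (0.5120, 0.1393, 0.3486).
Drum 2:
Rachford–Rice: g(ψ₂) = Σ zᵢ(Kᵢ−1)/(1+ψ₂(Kᵢ−1)) = 0.
Check two-phase: ΣzᵢKᵢ = 1.252 > 1 and Σzᵢ/Kᵢ = 1.817 > 1, so g(0) = 0.252 > 0 and g(1) = -0.817 < 0.
Newton iteration, ψ₂⁰ = 0.49:
  ψ₂ = 0.490: g = -0.0513, g' = -0.724 → ψ₂ = 0.419
  ψ₂ = 0.419: g = -0.0022, g' = -0.665 → ψ₂ = 0.416
Converged at ψ₂ = 0.416.
  1: x = 0.379, y = 0.699
  2: x = 0.111, y = 0.179
  3: x = 0.510, y = 0.122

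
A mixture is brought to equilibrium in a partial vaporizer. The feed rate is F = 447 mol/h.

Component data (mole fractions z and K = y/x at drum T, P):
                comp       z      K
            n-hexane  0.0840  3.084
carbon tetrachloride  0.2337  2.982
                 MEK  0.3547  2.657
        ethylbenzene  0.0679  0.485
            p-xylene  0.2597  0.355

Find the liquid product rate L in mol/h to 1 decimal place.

L = 45.3 mol/h

Let ψ = V/F and solve Σ zᵢ(Kᵢ−1)/(1+ψ(Kᵢ−1)) = 0.
Check two-phase: ΣzᵢKᵢ = 2.0235 > 1 and Σzᵢ/Kᵢ = 1.1107 > 1, so g(0) = 1.0235 > 0 and g(1) = -0.1107 < 0.
Iterate (Newton) starting at ψ = 0.5:
  ψ = 0.5000: g = 0.34547, g' = -0.8784 → ψ = 0.8933
  ψ = 0.8933: g = 0.00536, g' = -0.9857 → ψ = 0.8987
Converged at ψ = 0.8987.
Then V = ψ·F = 0.8987·447 = 401.7 mol/h and L = F − V = 45.3 mol/h.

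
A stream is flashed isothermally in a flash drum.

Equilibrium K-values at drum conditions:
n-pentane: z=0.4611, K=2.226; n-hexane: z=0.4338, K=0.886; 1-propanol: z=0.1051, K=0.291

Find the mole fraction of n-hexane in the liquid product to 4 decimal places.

x_n-hexane = 0.4842

Material balance + equilibrium reduce to Σ zᵢ(Kᵢ−1)/(1+V/F(Kᵢ−1)) = 0.
Feasibility: ΣzᵢKᵢ = 1.4413, Σzᵢ/Kᵢ = 1.0579 — both > 1, two phases present.
Newton iteration, V/F⁰ = 0.5:
  V/F = 0.5000: g = 0.18259, g' = -0.3995 → V/F = 0.9570
  V/F = 0.9570: g = -0.02719, g' = -0.6651 → V/F = 0.9161
  V/F = 0.9161: g = -0.00159, g' = -0.5909 → V/F = 0.9134
Converged at V/F = 0.9134.
Compositions from xᵢ = zᵢ/(1+V/F(Kᵢ−1)), yᵢ = Kᵢxᵢ:
  n-pentane: x = 0.2175, y = 0.4842
  n-hexane: x = 0.4842, y = 0.4290
  1-propanol: x = 0.2983, y = 0.0868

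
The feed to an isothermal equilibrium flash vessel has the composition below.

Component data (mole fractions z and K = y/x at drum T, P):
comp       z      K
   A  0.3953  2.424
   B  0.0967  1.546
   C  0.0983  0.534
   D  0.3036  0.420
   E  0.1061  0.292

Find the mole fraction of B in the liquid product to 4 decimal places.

Iterate (Newton) starting at β = 0.5:
  β = 0.5000: g = -0.05374, g' = -0.6576 → β = 0.4183
  β = 0.4183: g = -0.00035, g' = -0.6523 → β = 0.4177
Converged at β = 0.4177.
Compositions from xᵢ = zᵢ/(1+β(Kᵢ−1)), yᵢ = Kᵢxᵢ:
  A: x = 0.2479, y = 0.6008
  B: x = 0.0787, y = 0.1217
  C: x = 0.1221, y = 0.0652
  D: x = 0.4007, y = 0.1683
  E: x = 0.1507, y = 0.0440

x_B = 0.0787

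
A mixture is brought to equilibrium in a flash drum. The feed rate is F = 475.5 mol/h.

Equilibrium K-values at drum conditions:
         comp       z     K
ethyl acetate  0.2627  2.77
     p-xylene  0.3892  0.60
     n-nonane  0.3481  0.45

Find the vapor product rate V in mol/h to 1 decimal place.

Material balance + equilibrium reduce to Σ zᵢ(Kᵢ−1)/(1+ψ(Kᵢ−1)) = 0.
Check two-phase: ΣzᵢKᵢ = 1.1178 > 1 and Σzᵢ/Kᵢ = 1.5171 > 1, so g(0) = 0.1178 > 0 and g(1) = -0.5171 < 0.
Iterate (Newton) starting at ψ = 0.35:
  ψ = 0.3500: g = -0.13101, g' = -0.5595 → ψ = 0.1158
  ψ = 0.1158: g = 0.01813, g' = -0.7554 → ψ = 0.1398
  ψ = 0.1398: g = 0.00041, g' = -0.7223 → ψ = 0.1404
Converged at ψ = 0.1404.
Then V = ψ·F = 0.1404·475.5 = 66.8 mol/h and L = F − V = 408.7 mol/h.

V = 66.8 mol/h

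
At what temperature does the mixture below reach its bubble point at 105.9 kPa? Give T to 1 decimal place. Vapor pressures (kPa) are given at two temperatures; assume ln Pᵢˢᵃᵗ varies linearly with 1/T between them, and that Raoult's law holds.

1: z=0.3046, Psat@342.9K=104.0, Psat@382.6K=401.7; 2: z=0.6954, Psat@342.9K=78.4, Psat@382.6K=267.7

Bubble-point temperature: ΣzᵢPᵢˢᵃᵗ(T) = P. Interpolate ln Pᵢˢᵃᵗ = aᵢ + bᵢ/T.
  T = 342.9 K: ΣzᵢPᵢˢᵃᵗ = 86.20 kPa
  T = 382.6 K: ΣzᵢPᵢˢᵃᵗ = 308.52 kPa
  T = 362.8 K: ΣzᵢPᵢˢᵃᵗ = 169.06 kPa
  T = 352.9 K: ΣzᵢPᵢˢᵃᵗ = 122.06 kPa
  T = 347.9 K: ΣzᵢPᵢˢᵃᵗ = 102.83 kPa
  T = 350.4 K: ΣzᵢPᵢˢᵃᵗ = 112.10 kPa
Interpolating between 347.9 K and 350.4 K gives T ≈ 348.7 K.

T = 348.7 K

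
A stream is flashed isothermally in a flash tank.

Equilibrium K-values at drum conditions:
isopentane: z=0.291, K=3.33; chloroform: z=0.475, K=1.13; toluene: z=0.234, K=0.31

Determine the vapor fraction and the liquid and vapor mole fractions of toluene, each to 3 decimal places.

Let ψ = V/F and solve Σ zᵢ(Kᵢ−1)/(1+ψ(Kᵢ−1)) = 0.
Check two-phase: ΣzᵢKᵢ = 1.578 > 1 and Σzᵢ/Kᵢ = 1.263 > 1, so g(0) = 0.578 > 0 and g(1) = -0.263 < 0.
Iterate (Newton) starting at ψ = 0.39:
  ψ = 0.390: g = 0.1931, g' = -0.649 → ψ = 0.687
  ψ = 0.687: g = 0.0102, g' = -0.643 → ψ = 0.703
Converged at ψ = 0.703.
Compositions from xᵢ = zᵢ/(1+ψ(Kᵢ−1)), yᵢ = Kᵢxᵢ:
  isopentane: x = 0.110, y = 0.367
  chloroform: x = 0.435, y = 0.492
  toluene: x = 0.454, y = 0.141

ψ = 0.703, x_toluene = 0.454, y_toluene = 0.141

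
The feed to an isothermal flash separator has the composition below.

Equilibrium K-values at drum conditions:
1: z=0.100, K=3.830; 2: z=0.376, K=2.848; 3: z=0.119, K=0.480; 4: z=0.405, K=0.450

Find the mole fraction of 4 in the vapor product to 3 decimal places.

Newton iteration, β⁰ = 0.5:
  β = 0.500: g = 0.0875, g' = -0.776 → β = 0.613
  β = 0.613: g = 0.0026, g' = -0.738 → β = 0.616
Converged at β = 0.616.
Compositions from xᵢ = zᵢ/(1+β(Kᵢ−1)), yᵢ = Kᵢxᵢ:
  1: x = 0.036, y = 0.140
  2: x = 0.176, y = 0.501
  3: x = 0.175, y = 0.084
  4: x = 0.613, y = 0.276

y_4 = 0.276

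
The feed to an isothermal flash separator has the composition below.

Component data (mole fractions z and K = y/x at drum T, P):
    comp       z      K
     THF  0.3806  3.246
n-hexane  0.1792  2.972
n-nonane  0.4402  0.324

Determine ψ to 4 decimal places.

Newton iteration, ψ⁰ = 0.5:
  ψ = 0.5000: g = 0.13108, g' = -1.0617 → ψ = 0.6235
  ψ = 0.6235: g = 0.00028, g' = -1.0744 → ψ = 0.6237
Converged at ψ = 0.6237.

ψ = 0.6237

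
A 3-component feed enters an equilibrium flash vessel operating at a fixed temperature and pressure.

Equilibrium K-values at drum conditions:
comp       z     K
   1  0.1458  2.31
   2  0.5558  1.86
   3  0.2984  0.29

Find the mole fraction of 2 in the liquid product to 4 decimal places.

x_2 = 0.3524

Rachford–Rice: g(ψ) = Σ zᵢ(Kᵢ−1)/(1+ψ(Kᵢ−1)) = 0.
g(0) = ΣzᵢKᵢ − 1 = 0.4571 and g(1) = 1 − Σzᵢ/Kᵢ = -0.3909, so a root lies in (0, 1).
Newton–Raphson from ψ = 0.5:
  ψ = 0.5000: g = 0.12119, g' = -0.6539 → ψ = 0.6853
  ψ = 0.6853: g = -0.01127, g' = -0.8029 → ψ = 0.6713
  ψ = 0.6713: g = -0.00013, g' = -0.7852 → ψ = 0.6711
Converged at ψ = 0.6711.
Compositions from xᵢ = zᵢ/(1+ψ(Kᵢ−1)), yᵢ = Kᵢxᵢ:
  1: x = 0.0776, y = 0.1792
  2: x = 0.3524, y = 0.6555
  3: x = 0.5700, y = 0.1653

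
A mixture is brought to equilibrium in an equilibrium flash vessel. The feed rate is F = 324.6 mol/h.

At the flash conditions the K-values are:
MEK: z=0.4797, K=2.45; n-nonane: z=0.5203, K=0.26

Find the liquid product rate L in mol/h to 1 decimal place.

L = 230.7 mol/h

Material balance + equilibrium reduce to Σ zᵢ(Kᵢ−1)/(1+V/F(Kᵢ−1)) = 0.
Check two-phase: ΣzᵢKᵢ = 1.3105 > 1 and Σzᵢ/Kᵢ = 2.1969 > 1, so g(0) = 0.3105 > 0 and g(1) = -1.1969 < 0.
Newton iteration, V/F⁰ = 0.5:
  V/F = 0.5000: g = -0.20792, g' = -1.0568 → V/F = 0.3033
  V/F = 0.3033: g = -0.01330, g' = -0.9602 → V/F = 0.2894
Converged at V/F = 0.2894.
Then V = V/F·F = 0.2894·324.6 = 93.9 mol/h and L = F − V = 230.7 mol/h.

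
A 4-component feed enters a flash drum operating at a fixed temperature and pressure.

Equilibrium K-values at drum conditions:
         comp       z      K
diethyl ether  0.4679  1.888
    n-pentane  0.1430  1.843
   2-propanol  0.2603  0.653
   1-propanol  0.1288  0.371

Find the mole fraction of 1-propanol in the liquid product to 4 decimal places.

Let β = V/F and solve Σ zᵢ(Kᵢ−1)/(1+β(Kᵢ−1)) = 0.
Check two-phase: ΣzᵢKᵢ = 1.3647 > 1 and Σzᵢ/Kᵢ = 1.0712 > 1, so g(0) = 0.3647 > 0 and g(1) = -0.0712 < 0.
Newton–Raphson from β = 0.62:
  β = 0.6200: g = 0.09924, g' = -0.3851 → β = 0.8777
  β = 0.8777: g = -0.00796, g' = -0.4689 → β = 0.8607
  β = 0.8607: g = -0.00009, g' = -0.4587 → β = 0.8605
Converged at β = 0.8605.
Compositions from xᵢ = zᵢ/(1+β(Kᵢ−1)), yᵢ = Kᵢxᵢ:
  diethyl ether: x = 0.2652, y = 0.5007
  n-pentane: x = 0.0829, y = 0.1527
  2-propanol: x = 0.3711, y = 0.2423
  1-propanol: x = 0.2808, y = 0.1042

x_1-propanol = 0.2808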